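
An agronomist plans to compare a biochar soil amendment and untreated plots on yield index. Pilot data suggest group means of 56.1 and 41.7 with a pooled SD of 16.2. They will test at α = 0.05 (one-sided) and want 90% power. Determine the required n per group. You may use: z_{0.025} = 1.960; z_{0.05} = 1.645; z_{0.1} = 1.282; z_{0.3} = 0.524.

Cohen's d = |M₁ − M₂| / SD_pooled = |56.1 − 41.7| / 16.2 = 14.4 / 16.2 = 0.889.
For two independent groups with equal n: n = 2·((z_{α} + z_β) / d)².
z_{α} + z_β = 1.645 + 1.282 = 2.927.
n = 2 × (2.927 / 0.889)² = 2 × 3.292² = 2 × 10.84 = 21.7.
Round up to the next whole participant.

n = 22 per group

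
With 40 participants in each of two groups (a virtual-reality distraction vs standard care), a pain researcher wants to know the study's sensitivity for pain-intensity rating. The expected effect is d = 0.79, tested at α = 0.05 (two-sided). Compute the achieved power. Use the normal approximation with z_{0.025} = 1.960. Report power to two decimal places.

For two equal groups, power = Φ(d·√(n/2) − z_{α/2}).
d·√(n/2) = 0.79 × √(40/2) = 0.79 × 4.472 = 3.533.
z_β = 3.533 − 1.960 = 1.573.
Power = Φ(1.573) = 0.942.

power ≈ 0.94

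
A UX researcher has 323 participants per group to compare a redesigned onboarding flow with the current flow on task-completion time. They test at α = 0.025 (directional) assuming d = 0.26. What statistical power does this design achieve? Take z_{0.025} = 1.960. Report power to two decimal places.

For two equal groups, power = Φ(d·√(n/2) − z_{α}).
d·√(n/2) = 0.26 × √(323/2) = 0.26 × 12.708 = 3.304.
z_β = 3.304 − 1.960 = 1.344.
Power = Φ(1.344) = 0.911.

power ≈ 0.91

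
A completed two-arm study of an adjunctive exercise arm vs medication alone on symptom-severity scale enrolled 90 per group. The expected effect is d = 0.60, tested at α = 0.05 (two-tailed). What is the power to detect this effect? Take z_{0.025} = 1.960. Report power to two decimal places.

power ≈ 0.98

For two equal groups, power = Φ(d·√(n/2) − z_{α/2}).
d·√(n/2) = 0.60 × √(90/2) = 0.60 × 6.708 = 4.025.
z_β = 4.025 − 1.960 = 2.065.
Power = Φ(2.065) = 0.981.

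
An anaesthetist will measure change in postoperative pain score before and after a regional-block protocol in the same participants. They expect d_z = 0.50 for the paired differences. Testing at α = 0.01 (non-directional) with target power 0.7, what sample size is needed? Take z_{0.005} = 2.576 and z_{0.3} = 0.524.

n = 39 pairs

For a paired (one-sample on differences) test: n = ((z_{α/2} + z_β) / d)².
z_{α/2} + z_β = 2.576 + 0.524 = 3.100.
n = (3.100 / 0.50)² = 6.200² = 38.44.
Round up.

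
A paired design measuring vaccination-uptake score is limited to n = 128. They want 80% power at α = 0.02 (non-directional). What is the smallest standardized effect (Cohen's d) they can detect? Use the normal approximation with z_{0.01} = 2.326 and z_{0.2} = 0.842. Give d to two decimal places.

d_min ≈ 0.28

For a single sample (or paired design) of n = 128: d_min = (z_{α/2} + z_β)/√n.
z-sum = 2.326 + 0.842 = 3.168.
d_min = 3.168 / √128 = 3.168 / 11.314 = 0.280.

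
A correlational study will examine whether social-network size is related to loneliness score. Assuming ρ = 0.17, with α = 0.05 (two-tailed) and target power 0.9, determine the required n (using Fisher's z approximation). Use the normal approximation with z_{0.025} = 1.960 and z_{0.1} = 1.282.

n = 360

Fisher's z: C = ½·ln((1+r)/(1−r)) = ½·ln(1.4096) = 0.1717.
n = ((z_{α/2} + z_β)/C)² + 3.
(1.960 + 1.282) / 0.1717 = 3.242 / 0.1717 = 18.882.
n = 18.882² + 3 = 356.52 + 3 = 359.5.
Round up.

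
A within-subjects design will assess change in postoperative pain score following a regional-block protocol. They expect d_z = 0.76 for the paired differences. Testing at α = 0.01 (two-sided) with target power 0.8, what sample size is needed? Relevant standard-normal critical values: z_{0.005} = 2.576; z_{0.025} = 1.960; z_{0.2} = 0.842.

For a paired (one-sample on differences) test: n = ((z_{α/2} + z_β) / d)².
z_{α/2} + z_β = 2.576 + 0.842 = 3.418.
n = (3.418 / 0.76)² = 4.497² = 20.23.
Round up.

n = 21 pairs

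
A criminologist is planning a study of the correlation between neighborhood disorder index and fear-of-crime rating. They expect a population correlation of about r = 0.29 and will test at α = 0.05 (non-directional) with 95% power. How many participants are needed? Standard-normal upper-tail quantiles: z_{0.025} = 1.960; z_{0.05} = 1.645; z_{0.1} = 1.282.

Fisher's z: C = ½·ln((1+r)/(1−r)) = ½·ln(1.8169) = 0.2986.
n = ((z_{α/2} + z_β)/C)² + 3.
(1.960 + 1.645) / 0.2986 = 3.605 / 0.2986 = 12.073.
n = 12.073² + 3 = 145.76 + 3 = 148.8.
Round up.

n = 149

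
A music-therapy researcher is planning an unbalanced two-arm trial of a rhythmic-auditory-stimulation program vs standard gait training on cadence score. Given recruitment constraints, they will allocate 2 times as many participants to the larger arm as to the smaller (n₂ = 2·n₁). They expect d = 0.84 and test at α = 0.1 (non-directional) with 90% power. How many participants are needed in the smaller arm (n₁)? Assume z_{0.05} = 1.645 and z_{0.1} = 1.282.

With allocation ratio k = n₂/n₁ = 2, Var(x̄₁−x̄₂) = σ²(1/n₁ + 1/(k·n₁)) = σ²·(k+1)/(k·n₁).
So n₁ = (1 + 1/k)·((z_{α/2} + z_β)/d)² = 1.500 × (2.927/0.84)².
n₁ = 1.500 × 12.14 = 18.2.
Round up: n₁ = 19, giving n₂ = 2 × 19 = 38.

n₁ = 19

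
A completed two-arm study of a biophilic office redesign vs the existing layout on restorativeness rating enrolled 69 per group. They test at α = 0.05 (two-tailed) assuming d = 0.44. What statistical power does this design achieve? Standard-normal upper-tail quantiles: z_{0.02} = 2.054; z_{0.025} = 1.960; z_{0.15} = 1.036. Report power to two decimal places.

power ≈ 0.73

For two equal groups, power = Φ(d·√(n/2) − z_{α/2}).
d·√(n/2) = 0.44 × √(69/2) = 0.44 × 5.874 = 2.584.
z_β = 2.584 − 1.960 = 0.624.
Power = Φ(0.624) = 0.734.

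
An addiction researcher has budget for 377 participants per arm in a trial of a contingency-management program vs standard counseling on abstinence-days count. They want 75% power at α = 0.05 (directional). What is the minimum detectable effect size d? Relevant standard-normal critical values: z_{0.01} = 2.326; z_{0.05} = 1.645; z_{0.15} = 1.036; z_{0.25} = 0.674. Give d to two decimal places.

For two independent groups of n = 377 each: d_min = (z_{α} + z_β)·√(2/n).
z-sum = 1.645 + 0.674 = 2.319.
d_min = 2.319 × √(2/377) = 2.319 × 0.0728 = 0.169.

d_min ≈ 0.17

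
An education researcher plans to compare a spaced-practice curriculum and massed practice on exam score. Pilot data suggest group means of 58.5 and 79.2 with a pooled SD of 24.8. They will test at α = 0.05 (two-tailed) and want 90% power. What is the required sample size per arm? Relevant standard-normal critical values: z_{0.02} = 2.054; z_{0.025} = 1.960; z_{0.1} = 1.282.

n = 31 per group

Cohen's d = |M₁ − M₂| / SD_pooled = |58.5 − 79.2| / 24.8 = 20.7 / 24.8 = 0.835.
For two independent groups with equal n: n = 2·((z_{α/2} + z_β) / d)².
z_{α/2} + z_β = 1.960 + 1.282 = 3.242.
n = 2 × (3.242 / 0.835)² = 2 × 3.883² = 2 × 15.07 = 30.1.
Round up to the next whole participant.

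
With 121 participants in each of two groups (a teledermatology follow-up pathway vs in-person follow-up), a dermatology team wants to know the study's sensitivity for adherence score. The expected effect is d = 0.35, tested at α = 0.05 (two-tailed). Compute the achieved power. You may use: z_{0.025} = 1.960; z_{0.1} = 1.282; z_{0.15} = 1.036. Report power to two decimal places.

For two equal groups, power = Φ(d·√(n/2) − z_{α/2}).
d·√(n/2) = 0.35 × √(121/2) = 0.35 × 7.778 = 2.722.
z_β = 2.722 − 1.960 = 0.762.
Power = Φ(0.762) = 0.777.

power ≈ 0.78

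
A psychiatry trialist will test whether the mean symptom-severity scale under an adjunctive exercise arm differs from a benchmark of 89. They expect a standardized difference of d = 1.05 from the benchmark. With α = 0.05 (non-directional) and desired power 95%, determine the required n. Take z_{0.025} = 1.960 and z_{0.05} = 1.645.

n = 12

For a one-sample test: n = ((z_{α/2} + z_β) / d)².
z_{α/2} + z_β = 1.960 + 1.645 = 3.605.
n = (3.605 / 1.05)² = 3.433² = 11.79.
Round up.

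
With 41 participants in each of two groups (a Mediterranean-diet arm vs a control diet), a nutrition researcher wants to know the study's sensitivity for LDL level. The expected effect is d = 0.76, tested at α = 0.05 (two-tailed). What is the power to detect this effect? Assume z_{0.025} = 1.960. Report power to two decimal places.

For two equal groups, power = Φ(d·√(n/2) − z_{α/2}).
d·√(n/2) = 0.76 × √(41/2) = 0.76 × 4.528 = 3.441.
z_β = 3.441 − 1.960 = 1.481.
Power = Φ(1.481) = 0.931.

power ≈ 0.93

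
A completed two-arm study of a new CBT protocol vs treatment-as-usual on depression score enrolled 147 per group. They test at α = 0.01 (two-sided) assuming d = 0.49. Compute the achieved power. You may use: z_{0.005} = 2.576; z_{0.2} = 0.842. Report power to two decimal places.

power ≈ 0.95

For two equal groups, power = Φ(d·√(n/2) − z_{α/2}).
d·√(n/2) = 0.49 × √(147/2) = 0.49 × 8.573 = 4.201.
z_β = 4.201 − 2.576 = 1.625.
Power = Φ(1.625) = 0.948.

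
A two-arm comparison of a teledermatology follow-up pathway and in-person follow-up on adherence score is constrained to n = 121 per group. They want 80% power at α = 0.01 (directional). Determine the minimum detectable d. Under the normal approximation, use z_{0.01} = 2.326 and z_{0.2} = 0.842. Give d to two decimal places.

For two independent groups of n = 121 each: d_min = (z_{α} + z_β)·√(2/n).
z-sum = 2.326 + 0.842 = 3.168.
d_min = 3.168 × √(2/121) = 3.168 × 0.1286 = 0.407.

d_min ≈ 0.41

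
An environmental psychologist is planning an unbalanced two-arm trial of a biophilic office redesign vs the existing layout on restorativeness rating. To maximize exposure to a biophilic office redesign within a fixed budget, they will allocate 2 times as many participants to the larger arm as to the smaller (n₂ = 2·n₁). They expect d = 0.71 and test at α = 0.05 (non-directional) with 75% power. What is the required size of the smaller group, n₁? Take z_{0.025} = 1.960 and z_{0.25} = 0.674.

With allocation ratio k = n₂/n₁ = 2, Var(x̄₁−x̄₂) = σ²(1/n₁ + 1/(k·n₁)) = σ²·(k+1)/(k·n₁).
So n₁ = (1 + 1/k)·((z_{α/2} + z_β)/d)² = 1.500 × (2.634/0.71)².
n₁ = 1.500 × 13.76 = 20.6.
Round up: n₁ = 21, giving n₂ = 2 × 21 = 42.

n₁ = 21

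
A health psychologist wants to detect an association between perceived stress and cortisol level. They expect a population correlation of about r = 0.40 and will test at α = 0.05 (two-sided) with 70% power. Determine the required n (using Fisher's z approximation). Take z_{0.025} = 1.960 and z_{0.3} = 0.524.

n = 38

Fisher's z: C = ½·ln((1+r)/(1−r)) = ½·ln(2.3333) = 0.4236.
n = ((z_{α/2} + z_β)/C)² + 3.
(1.960 + 0.524) / 0.4236 = 2.484 / 0.4236 = 5.864.
n = 5.864² + 3 = 34.39 + 3 = 37.4.
Round up.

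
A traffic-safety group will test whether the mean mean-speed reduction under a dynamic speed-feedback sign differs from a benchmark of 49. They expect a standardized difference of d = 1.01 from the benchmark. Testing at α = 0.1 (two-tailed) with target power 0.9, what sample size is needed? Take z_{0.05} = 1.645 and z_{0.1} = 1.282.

n = 9

For a one-sample test: n = ((z_{α/2} + z_β) / d)².
z_{α/2} + z_β = 1.645 + 1.282 = 2.927.
n = (2.927 / 1.01)² = 2.898² = 8.40.
Round up.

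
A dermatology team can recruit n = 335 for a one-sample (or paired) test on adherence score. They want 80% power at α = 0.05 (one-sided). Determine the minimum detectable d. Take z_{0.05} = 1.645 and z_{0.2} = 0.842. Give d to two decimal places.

For a single sample (or paired design) of n = 335: d_min = (z_{α} + z_β)/√n.
z-sum = 1.645 + 0.842 = 2.487.
d_min = 2.487 / √335 = 2.487 / 18.303 = 0.136.

d_min ≈ 0.14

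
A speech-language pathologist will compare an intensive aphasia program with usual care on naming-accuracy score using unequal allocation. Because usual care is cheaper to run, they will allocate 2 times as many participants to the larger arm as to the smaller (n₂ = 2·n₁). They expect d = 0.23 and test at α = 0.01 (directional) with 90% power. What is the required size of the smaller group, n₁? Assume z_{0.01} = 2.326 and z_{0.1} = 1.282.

n₁ = 370

With allocation ratio k = n₂/n₁ = 2, Var(x̄₁−x̄₂) = σ²(1/n₁ + 1/(k·n₁)) = σ²·(k+1)/(k·n₁).
So n₁ = (1 + 1/k)·((z_{α} + z_β)/d)² = 1.500 × (3.608/0.23)².
n₁ = 1.500 × 246.08 = 369.1.
Round up: n₁ = 370, giving n₂ = 2 × 370 = 740.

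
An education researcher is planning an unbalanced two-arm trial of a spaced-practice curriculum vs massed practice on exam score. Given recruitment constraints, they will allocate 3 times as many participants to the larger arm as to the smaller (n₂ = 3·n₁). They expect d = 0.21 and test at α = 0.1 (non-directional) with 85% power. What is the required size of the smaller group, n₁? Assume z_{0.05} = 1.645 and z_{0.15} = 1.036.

n₁ = 218

With allocation ratio k = n₂/n₁ = 3, Var(x̄₁−x̄₂) = σ²(1/n₁ + 1/(k·n₁)) = σ²·(k+1)/(k·n₁).
So n₁ = (1 + 1/k)·((z_{α/2} + z_β)/d)² = 1.333 × (2.681/0.21)².
n₁ = 1.333 × 162.99 = 217.3.
Round up: n₁ = 218, giving n₂ = 3 × 218 = 654.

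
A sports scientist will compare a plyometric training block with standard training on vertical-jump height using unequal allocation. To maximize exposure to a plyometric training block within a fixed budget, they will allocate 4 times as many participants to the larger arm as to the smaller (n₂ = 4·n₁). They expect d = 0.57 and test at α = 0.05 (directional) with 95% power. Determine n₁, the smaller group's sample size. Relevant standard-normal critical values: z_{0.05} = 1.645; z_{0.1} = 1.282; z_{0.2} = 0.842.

n₁ = 42

With allocation ratio k = n₂/n₁ = 4, Var(x̄₁−x̄₂) = σ²(1/n₁ + 1/(k·n₁)) = σ²·(k+1)/(k·n₁).
So n₁ = (1 + 1/k)·((z_{α} + z_β)/d)² = 1.250 × (3.290/0.57)².
n₁ = 1.250 × 33.32 = 41.6.
Round up: n₁ = 42, giving n₂ = 4 × 42 = 168.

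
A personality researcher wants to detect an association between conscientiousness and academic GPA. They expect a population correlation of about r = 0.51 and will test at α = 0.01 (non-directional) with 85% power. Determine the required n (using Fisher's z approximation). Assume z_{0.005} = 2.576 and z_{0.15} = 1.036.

Fisher's z: C = ½·ln((1+r)/(1−r)) = ½·ln(3.0816) = 0.5627.
n = ((z_{α/2} + z_β)/C)² + 3.
(2.576 + 1.036) / 0.5627 = 3.612 / 0.5627 = 6.419.
n = 6.419² + 3 = 41.20 + 3 = 44.2.
Round up.

n = 45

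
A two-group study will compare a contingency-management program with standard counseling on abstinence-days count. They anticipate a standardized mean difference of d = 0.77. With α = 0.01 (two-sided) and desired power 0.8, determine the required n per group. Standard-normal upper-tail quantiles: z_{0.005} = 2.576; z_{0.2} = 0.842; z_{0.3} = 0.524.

For two independent groups with equal n: n = 2·((z_{α/2} + z_β) / d)².
z_{α/2} + z_β = 2.576 + 0.842 = 3.418.
n = 2 × (3.418 / 0.77)² = 2 × 4.439² = 2 × 19.70 = 39.4.
Round up to the next whole participant.

n = 40 per group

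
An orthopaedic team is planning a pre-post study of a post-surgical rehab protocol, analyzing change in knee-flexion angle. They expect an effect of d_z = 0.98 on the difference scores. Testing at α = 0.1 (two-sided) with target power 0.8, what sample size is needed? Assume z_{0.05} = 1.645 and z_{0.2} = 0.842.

n = 7 pairs

For a paired (one-sample on differences) test: n = ((z_{α/2} + z_β) / d)².
z_{α/2} + z_β = 1.645 + 0.842 = 2.487.
n = (2.487 / 0.98)² = 2.538² = 6.44.
Round up.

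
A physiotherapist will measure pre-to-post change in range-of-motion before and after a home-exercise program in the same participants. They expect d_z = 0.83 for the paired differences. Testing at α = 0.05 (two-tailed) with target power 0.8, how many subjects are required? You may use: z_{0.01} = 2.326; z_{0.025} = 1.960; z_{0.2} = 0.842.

For a paired (one-sample on differences) test: n = ((z_{α/2} + z_β) / d)².
z_{α/2} + z_β = 1.960 + 0.842 = 2.802.
n = (2.802 / 0.83)² = 3.376² = 11.40.
Round up.

n = 12 pairs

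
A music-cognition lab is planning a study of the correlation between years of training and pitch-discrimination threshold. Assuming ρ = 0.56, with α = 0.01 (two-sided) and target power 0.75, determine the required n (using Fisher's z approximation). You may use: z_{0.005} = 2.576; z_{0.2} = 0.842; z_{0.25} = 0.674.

n = 30

Fisher's z: C = ½·ln((1+r)/(1−r)) = ½·ln(3.5455) = 0.6328.
n = ((z_{α/2} + z_β)/C)² + 3.
(2.576 + 0.674) / 0.6328 = 3.250 / 0.6328 = 5.136.
n = 5.136² + 3 = 26.38 + 3 = 29.4.
Round up.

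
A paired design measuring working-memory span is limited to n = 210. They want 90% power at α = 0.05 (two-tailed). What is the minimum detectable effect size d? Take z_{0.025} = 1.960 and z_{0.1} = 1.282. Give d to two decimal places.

For a single sample (or paired design) of n = 210: d_min = (z_{α/2} + z_β)/√n.
z-sum = 1.960 + 1.282 = 3.242.
d_min = 3.242 / √210 = 3.242 / 14.491 = 0.224.

d_min ≈ 0.22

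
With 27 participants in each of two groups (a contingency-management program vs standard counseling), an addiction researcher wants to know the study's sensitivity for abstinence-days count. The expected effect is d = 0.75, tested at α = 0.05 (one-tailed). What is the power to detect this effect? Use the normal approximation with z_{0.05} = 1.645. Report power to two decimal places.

For two equal groups, power = Φ(d·√(n/2) − z_{α}).
d·√(n/2) = 0.75 × √(27/2) = 0.75 × 3.674 = 2.756.
z_β = 2.756 − 1.645 = 1.111.
Power = Φ(1.111) = 0.867.

power ≈ 0.87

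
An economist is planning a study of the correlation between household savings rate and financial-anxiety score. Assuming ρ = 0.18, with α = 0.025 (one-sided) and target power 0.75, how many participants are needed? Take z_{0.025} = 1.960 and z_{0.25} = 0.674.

Fisher's z: C = ½·ln((1+r)/(1−r)) = ½·ln(1.4390) = 0.1820.
n = ((z_{α} + z_β)/C)² + 3.
(1.960 + 0.674) / 0.1820 = 2.634 / 0.1820 = 14.473.
n = 14.473² + 3 = 209.45 + 3 = 212.5.
Round up.

n = 213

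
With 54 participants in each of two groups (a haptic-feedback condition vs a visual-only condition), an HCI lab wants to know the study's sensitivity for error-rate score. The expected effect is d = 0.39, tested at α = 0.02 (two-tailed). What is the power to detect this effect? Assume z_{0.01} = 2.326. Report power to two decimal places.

power ≈ 0.38

For two equal groups, power = Φ(d·√(n/2) − z_{α/2}).
d·√(n/2) = 0.39 × √(54/2) = 0.39 × 5.196 = 2.026.
z_β = 2.026 − 2.326 = -0.300.
Power = Φ(-0.300) = 0.382.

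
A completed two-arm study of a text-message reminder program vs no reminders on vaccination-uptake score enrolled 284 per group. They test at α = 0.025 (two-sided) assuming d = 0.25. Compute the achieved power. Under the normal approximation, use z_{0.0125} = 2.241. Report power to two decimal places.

For two equal groups, power = Φ(d·√(n/2) − z_{α/2}).
d·√(n/2) = 0.25 × √(284/2) = 0.25 × 11.916 = 2.979.
z_β = 2.979 − 2.241 = 0.738.
Power = Φ(0.738) = 0.770.

power ≈ 0.77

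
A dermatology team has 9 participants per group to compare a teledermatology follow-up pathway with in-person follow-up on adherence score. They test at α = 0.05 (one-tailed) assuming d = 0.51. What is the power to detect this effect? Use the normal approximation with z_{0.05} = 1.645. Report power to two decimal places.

power ≈ 0.29

For two equal groups, power = Φ(d·√(n/2) − z_{α}).
d·√(n/2) = 0.51 × √(9/2) = 0.51 × 2.121 = 1.082.
z_β = 1.082 − 1.645 = -0.563.
Power = Φ(-0.563) = 0.287.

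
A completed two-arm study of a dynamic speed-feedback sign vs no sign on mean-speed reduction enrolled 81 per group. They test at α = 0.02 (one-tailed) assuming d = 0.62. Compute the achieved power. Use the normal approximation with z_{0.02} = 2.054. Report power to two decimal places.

For two equal groups, power = Φ(d·√(n/2) − z_{α}).
d·√(n/2) = 0.62 × √(81/2) = 0.62 × 6.364 = 3.946.
z_β = 3.946 − 2.054 = 1.892.
Power = Φ(1.892) = 0.971.

power ≈ 0.97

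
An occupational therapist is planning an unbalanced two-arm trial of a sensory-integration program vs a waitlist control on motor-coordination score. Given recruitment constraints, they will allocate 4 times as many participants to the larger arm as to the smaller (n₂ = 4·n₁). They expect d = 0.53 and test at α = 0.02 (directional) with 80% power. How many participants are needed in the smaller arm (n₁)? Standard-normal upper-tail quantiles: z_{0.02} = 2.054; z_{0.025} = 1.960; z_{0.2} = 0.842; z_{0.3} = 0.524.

With allocation ratio k = n₂/n₁ = 4, Var(x̄₁−x̄₂) = σ²(1/n₁ + 1/(k·n₁)) = σ²·(k+1)/(k·n₁).
So n₁ = (1 + 1/k)·((z_{α} + z_β)/d)² = 1.250 × (2.896/0.53)².
n₁ = 1.250 × 29.86 = 37.3.
Round up: n₁ = 38, giving n₂ = 4 × 38 = 152.

n₁ = 38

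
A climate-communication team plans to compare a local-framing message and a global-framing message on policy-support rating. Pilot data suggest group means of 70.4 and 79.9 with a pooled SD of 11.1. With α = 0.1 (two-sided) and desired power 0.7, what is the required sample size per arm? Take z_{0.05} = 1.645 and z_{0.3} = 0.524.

n = 13 per group

Cohen's d = |M₁ − M₂| / SD_pooled = |70.4 − 79.9| / 11.1 = 9.5 / 11.1 = 0.856.
For two independent groups with equal n: n = 2·((z_{α/2} + z_β) / d)².
z_{α/2} + z_β = 1.645 + 0.524 = 2.169.
n = 2 × (2.169 / 0.856)² = 2 × 2.534² = 2 × 6.42 = 12.8.
Round up to the next whole participant.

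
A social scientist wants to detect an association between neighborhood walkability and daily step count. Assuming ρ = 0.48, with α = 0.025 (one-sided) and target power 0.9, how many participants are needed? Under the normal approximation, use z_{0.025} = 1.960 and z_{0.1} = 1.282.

Fisher's z: C = ½·ln((1+r)/(1−r)) = ½·ln(2.8462) = 0.5230.
n = ((z_{α} + z_β)/C)² + 3.
(1.960 + 1.282) / 0.5230 = 3.242 / 0.5230 = 6.199.
n = 6.199² + 3 = 38.43 + 3 = 41.4.
Round up.

n = 42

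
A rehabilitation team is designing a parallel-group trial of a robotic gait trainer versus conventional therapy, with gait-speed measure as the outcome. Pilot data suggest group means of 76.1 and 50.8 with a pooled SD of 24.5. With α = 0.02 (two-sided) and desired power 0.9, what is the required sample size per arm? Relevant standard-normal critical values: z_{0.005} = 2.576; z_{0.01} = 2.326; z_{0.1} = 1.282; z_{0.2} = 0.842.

n = 25 per group

Cohen's d = |M₁ − M₂| / SD_pooled = |76.1 − 50.8| / 24.5 = 25.3 / 24.5 = 1.033.
For two independent groups with equal n: n = 2·((z_{α/2} + z_β) / d)².
z_{α/2} + z_β = 2.326 + 1.282 = 3.608.
n = 2 × (3.608 / 1.033)² = 2 × 3.493² = 2 × 12.20 = 24.4.
Round up to the next whole participant.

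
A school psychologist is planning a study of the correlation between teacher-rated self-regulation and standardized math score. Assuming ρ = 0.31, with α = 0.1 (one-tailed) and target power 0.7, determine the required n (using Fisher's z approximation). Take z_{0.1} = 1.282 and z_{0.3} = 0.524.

Fisher's z: C = ½·ln((1+r)/(1−r)) = ½·ln(1.8986) = 0.3205.
n = ((z_{α} + z_β)/C)² + 3.
(1.282 + 0.524) / 0.3205 = 1.806 / 0.3205 = 5.635.
n = 5.635² + 3 = 31.75 + 3 = 34.8.
Round up.

n = 35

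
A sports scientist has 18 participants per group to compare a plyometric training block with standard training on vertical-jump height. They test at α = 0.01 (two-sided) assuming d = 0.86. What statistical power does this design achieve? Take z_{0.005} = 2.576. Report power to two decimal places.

power ≈ 0.50

For two equal groups, power = Φ(d·√(n/2) − z_{α/2}).
d·√(n/2) = 0.86 × √(18/2) = 0.86 × 3.000 = 2.580.
z_β = 2.580 − 2.576 = 0.004.
Power = Φ(0.004) = 0.502.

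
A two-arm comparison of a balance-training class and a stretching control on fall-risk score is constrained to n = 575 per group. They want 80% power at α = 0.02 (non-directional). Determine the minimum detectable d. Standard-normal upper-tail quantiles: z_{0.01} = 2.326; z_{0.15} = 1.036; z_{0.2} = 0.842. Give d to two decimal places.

For two independent groups of n = 575 each: d_min = (z_{α/2} + z_β)·√(2/n).
z-sum = 2.326 + 0.842 = 3.168.
d_min = 3.168 × √(2/575) = 3.168 × 0.0590 = 0.187.

d_min ≈ 0.19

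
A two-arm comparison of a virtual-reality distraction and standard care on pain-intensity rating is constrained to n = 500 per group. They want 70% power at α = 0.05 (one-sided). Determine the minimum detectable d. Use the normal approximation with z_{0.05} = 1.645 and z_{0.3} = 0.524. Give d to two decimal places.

For two independent groups of n = 500 each: d_min = (z_{α} + z_β)·√(2/n).
z-sum = 1.645 + 0.524 = 2.169.
d_min = 2.169 × √(2/500) = 2.169 × 0.0632 = 0.137.

d_min ≈ 0.14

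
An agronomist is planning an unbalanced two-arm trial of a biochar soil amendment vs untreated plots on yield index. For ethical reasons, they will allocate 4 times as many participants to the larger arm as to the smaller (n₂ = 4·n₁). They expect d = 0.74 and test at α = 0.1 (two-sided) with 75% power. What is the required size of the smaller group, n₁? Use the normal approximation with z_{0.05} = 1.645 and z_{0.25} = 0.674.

n₁ = 13

With allocation ratio k = n₂/n₁ = 4, Var(x̄₁−x̄₂) = σ²(1/n₁ + 1/(k·n₁)) = σ²·(k+1)/(k·n₁).
So n₁ = (1 + 1/k)·((z_{α/2} + z_β)/d)² = 1.250 × (2.319/0.74)².
n₁ = 1.250 × 9.82 = 12.3.
Round up: n₁ = 13, giving n₂ = 4 × 13 = 52.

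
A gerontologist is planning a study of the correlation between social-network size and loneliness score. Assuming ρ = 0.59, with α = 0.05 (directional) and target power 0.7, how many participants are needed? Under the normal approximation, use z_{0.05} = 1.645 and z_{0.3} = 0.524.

Fisher's z: C = ½·ln((1+r)/(1−r)) = ½·ln(3.8780) = 0.6777.
n = ((z_{α} + z_β)/C)² + 3.
(1.645 + 0.524) / 0.6777 = 2.169 / 0.6777 = 3.201.
n = 3.201² + 3 = 10.24 + 3 = 13.2.
Round up.

n = 14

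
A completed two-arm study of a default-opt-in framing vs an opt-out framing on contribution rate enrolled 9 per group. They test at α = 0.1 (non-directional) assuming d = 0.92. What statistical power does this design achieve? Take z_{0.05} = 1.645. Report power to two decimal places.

For two equal groups, power = Φ(d·√(n/2) − z_{α/2}).
d·√(n/2) = 0.92 × √(9/2) = 0.92 × 2.121 = 1.952.
z_β = 1.952 − 1.645 = 0.307.
Power = Φ(0.307) = 0.620.

power ≈ 0.62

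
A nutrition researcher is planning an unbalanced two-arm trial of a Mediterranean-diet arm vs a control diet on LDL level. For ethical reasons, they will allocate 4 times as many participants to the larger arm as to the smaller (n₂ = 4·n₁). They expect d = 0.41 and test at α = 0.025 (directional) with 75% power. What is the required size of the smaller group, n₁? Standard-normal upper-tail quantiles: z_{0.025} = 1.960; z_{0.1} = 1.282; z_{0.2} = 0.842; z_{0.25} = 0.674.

With allocation ratio k = n₂/n₁ = 4, Var(x̄₁−x̄₂) = σ²(1/n₁ + 1/(k·n₁)) = σ²·(k+1)/(k·n₁).
So n₁ = (1 + 1/k)·((z_{α} + z_β)/d)² = 1.250 × (2.634/0.41)².
n₁ = 1.250 × 41.27 = 51.6.
Round up: n₁ = 52, giving n₂ = 4 × 52 = 208.

n₁ = 52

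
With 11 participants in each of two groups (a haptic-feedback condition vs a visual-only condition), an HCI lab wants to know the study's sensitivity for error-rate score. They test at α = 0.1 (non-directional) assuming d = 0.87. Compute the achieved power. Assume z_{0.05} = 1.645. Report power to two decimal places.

power ≈ 0.65

For two equal groups, power = Φ(d·√(n/2) − z_{α/2}).
d·√(n/2) = 0.87 × √(11/2) = 0.87 × 2.345 = 2.040.
z_β = 2.040 − 1.645 = 0.395.
Power = Φ(0.395) = 0.654.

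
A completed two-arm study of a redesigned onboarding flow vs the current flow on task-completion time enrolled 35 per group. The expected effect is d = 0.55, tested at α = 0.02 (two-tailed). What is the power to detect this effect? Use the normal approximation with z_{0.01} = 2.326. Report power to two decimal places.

power ≈ 0.49

For two equal groups, power = Φ(d·√(n/2) − z_{α/2}).
d·√(n/2) = 0.55 × √(35/2) = 0.55 × 4.183 = 2.301.
z_β = 2.301 − 2.326 = -0.025.
Power = Φ(-0.025) = 0.490.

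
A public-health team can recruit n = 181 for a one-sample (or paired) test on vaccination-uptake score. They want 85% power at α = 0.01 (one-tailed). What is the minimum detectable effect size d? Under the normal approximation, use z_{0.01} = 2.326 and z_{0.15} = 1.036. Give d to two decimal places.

d_min ≈ 0.25

For a single sample (or paired design) of n = 181: d_min = (z_{α} + z_β)/√n.
z-sum = 2.326 + 1.036 = 3.362.
d_min = 3.362 / √181 = 3.362 / 13.454 = 0.250.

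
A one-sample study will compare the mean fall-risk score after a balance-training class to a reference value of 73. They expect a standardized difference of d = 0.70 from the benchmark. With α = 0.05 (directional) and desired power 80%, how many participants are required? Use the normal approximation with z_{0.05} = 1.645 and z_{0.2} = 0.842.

For a one-sample test: n = ((z_{α} + z_β) / d)².
z_{α} + z_β = 1.645 + 0.842 = 2.487.
n = (2.487 / 0.70)² = 3.553² = 12.62.
Round up.

n = 13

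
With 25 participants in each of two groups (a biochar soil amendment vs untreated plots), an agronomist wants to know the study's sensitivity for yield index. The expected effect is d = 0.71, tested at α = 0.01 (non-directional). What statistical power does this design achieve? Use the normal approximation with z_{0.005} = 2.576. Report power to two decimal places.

For two equal groups, power = Φ(d·√(n/2) − z_{α/2}).
d·√(n/2) = 0.71 × √(25/2) = 0.71 × 3.536 = 2.510.
z_β = 2.510 − 2.576 = -0.066.
Power = Φ(-0.066) = 0.474.

power ≈ 0.47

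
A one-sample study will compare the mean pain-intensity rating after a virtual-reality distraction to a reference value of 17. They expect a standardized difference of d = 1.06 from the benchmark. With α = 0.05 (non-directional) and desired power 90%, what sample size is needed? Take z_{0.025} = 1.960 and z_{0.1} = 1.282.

n = 10

For a one-sample test: n = ((z_{α/2} + z_β) / d)².
z_{α/2} + z_β = 1.960 + 1.282 = 3.242.
n = (3.242 / 1.06)² = 3.058² = 9.35.
Round up.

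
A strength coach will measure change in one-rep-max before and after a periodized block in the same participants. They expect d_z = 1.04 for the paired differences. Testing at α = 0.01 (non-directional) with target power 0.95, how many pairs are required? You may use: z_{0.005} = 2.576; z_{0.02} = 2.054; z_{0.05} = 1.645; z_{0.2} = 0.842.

n = 17 pairs

For a paired (one-sample on differences) test: n = ((z_{α/2} + z_β) / d)².
z_{α/2} + z_β = 2.576 + 1.645 = 4.221.
n = (4.221 / 1.04)² = 4.059² = 16.47.
Round up.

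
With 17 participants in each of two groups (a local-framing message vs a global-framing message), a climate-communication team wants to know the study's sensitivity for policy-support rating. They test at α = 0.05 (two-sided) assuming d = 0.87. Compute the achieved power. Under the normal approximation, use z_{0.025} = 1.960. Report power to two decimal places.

For two equal groups, power = Φ(d·√(n/2) − z_{α/2}).
d·√(n/2) = 0.87 × √(17/2) = 0.87 × 2.915 = 2.536.
z_β = 2.536 − 1.960 = 0.576.
Power = Φ(0.576) = 0.718.

power ≈ 0.72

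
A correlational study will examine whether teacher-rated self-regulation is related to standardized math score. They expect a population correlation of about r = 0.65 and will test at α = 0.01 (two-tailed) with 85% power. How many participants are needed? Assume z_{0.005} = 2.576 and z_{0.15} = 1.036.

Fisher's z: C = ½·ln((1+r)/(1−r)) = ½·ln(4.7143) = 0.7753.
n = ((z_{α/2} + z_β)/C)² + 3.
(2.576 + 1.036) / 0.7753 = 3.612 / 0.7753 = 4.659.
n = 4.659² + 3 = 21.70 + 3 = 24.7.
Round up.

n = 25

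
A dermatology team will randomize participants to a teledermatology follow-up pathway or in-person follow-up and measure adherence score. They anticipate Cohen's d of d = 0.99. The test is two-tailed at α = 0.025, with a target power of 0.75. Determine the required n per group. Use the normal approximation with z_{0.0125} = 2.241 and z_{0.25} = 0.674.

For two independent groups with equal n: n = 2·((z_{α/2} + z_β) / d)².
z_{α/2} + z_β = 2.241 + 0.674 = 2.915.
n = 2 × (2.915 / 0.99)² = 2 × 2.944² = 2 × 8.67 = 17.3.
Round up to the next whole participant.

n = 18 per group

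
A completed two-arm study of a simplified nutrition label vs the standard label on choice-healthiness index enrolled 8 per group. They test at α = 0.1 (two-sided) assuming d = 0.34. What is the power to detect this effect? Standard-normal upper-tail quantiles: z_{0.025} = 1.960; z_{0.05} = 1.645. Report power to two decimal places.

For two equal groups, power = Φ(d·√(n/2) − z_{α/2}).
d·√(n/2) = 0.34 × √(8/2) = 0.34 × 2.000 = 0.680.
z_β = 0.680 − 1.645 = -0.965.
Power = Φ(-0.965) = 0.167.

power ≈ 0.17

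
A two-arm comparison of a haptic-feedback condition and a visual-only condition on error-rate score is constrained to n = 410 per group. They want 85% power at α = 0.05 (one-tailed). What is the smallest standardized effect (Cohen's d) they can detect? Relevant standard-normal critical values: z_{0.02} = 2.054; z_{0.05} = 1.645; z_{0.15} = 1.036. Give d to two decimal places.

For two independent groups of n = 410 each: d_min = (z_{α} + z_β)·√(2/n).
z-sum = 1.645 + 1.036 = 2.681.
d_min = 2.681 × √(2/410) = 2.681 × 0.0698 = 0.187.

d_min ≈ 0.19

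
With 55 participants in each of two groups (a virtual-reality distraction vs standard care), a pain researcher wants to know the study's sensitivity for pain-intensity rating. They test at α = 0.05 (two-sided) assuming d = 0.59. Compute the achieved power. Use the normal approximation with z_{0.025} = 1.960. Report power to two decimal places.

For two equal groups, power = Φ(d·√(n/2) − z_{α/2}).
d·√(n/2) = 0.59 × √(55/2) = 0.59 × 5.244 = 3.094.
z_β = 3.094 − 1.960 = 1.134.
Power = Φ(1.134) = 0.872.

power ≈ 0.87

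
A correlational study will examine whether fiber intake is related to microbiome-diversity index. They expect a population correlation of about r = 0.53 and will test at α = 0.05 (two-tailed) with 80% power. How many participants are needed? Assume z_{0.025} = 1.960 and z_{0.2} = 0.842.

Fisher's z: C = ½·ln((1+r)/(1−r)) = ½·ln(3.2553) = 0.5901.
n = ((z_{α/2} + z_β)/C)² + 3.
(1.960 + 0.842) / 0.5901 = 2.802 / 0.5901 = 4.748.
n = 4.748² + 3 = 22.55 + 3 = 25.5.
Round up.

n = 26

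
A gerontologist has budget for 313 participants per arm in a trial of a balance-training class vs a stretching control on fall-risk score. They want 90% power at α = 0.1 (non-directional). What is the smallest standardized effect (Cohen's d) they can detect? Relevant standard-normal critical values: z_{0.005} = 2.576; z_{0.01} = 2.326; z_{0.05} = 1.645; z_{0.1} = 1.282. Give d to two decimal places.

d_min ≈ 0.23

For two independent groups of n = 313 each: d_min = (z_{α/2} + z_β)·√(2/n).
z-sum = 1.645 + 1.282 = 2.927.
d_min = 2.927 × √(2/313) = 2.927 × 0.0799 = 0.234.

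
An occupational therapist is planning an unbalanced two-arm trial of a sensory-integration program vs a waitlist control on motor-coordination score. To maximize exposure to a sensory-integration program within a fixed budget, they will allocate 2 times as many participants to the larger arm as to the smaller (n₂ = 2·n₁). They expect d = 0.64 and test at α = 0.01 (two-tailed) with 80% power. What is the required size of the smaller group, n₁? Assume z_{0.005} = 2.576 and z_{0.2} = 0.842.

n₁ = 43

With allocation ratio k = n₂/n₁ = 2, Var(x̄₁−x̄₂) = σ²(1/n₁ + 1/(k·n₁)) = σ²·(k+1)/(k·n₁).
So n₁ = (1 + 1/k)·((z_{α/2} + z_β)/d)² = 1.500 × (3.418/0.64)².
n₁ = 1.500 × 28.52 = 42.8.
Round up: n₁ = 43, giving n₂ = 2 × 43 = 86.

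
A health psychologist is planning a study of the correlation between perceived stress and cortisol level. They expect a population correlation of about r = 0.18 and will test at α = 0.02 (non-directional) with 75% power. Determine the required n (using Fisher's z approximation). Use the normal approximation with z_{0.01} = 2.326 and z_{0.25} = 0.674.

Fisher's z: C = ½·ln((1+r)/(1−r)) = ½·ln(1.4390) = 0.1820.
n = ((z_{α/2} + z_β)/C)² + 3.
(2.326 + 0.674) / 0.1820 = 3.000 / 0.1820 = 16.484.
n = 16.484² + 3 = 271.71 + 3 = 274.7.
Round up.

n = 275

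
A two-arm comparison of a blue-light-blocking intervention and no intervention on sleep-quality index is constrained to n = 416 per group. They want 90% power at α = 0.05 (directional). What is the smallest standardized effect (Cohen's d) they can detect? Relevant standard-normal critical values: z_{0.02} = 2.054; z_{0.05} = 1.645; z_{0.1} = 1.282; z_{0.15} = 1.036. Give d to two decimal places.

d_min ≈ 0.20

For two independent groups of n = 416 each: d_min = (z_{α} + z_β)·√(2/n).
z-sum = 1.645 + 1.282 = 2.927.
d_min = 2.927 × √(2/416) = 2.927 × 0.0693 = 0.203.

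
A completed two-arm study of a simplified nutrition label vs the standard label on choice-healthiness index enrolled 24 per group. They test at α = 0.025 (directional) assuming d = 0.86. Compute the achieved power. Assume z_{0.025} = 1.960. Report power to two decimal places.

power ≈ 0.85

For two equal groups, power = Φ(d·√(n/2) − z_{α}).
d·√(n/2) = 0.86 × √(24/2) = 0.86 × 3.464 = 2.979.
z_β = 2.979 − 1.960 = 1.019.
Power = Φ(1.019) = 0.846.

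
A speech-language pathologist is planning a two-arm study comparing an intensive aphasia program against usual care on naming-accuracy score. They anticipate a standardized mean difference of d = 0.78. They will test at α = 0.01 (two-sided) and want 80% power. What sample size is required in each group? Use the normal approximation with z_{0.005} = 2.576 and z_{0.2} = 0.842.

n = 39 per group

For two independent groups with equal n: n = 2·((z_{α/2} + z_β) / d)².
z_{α/2} + z_β = 2.576 + 0.842 = 3.418.
n = 2 × (3.418 / 0.78)² = 2 × 4.382² = 2 × 19.20 = 38.4.
Round up to the next whole participant.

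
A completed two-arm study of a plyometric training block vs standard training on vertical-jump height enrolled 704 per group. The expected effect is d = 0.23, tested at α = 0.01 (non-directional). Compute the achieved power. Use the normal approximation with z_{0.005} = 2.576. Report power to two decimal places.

For two equal groups, power = Φ(d·√(n/2) − z_{α/2}).
d·√(n/2) = 0.23 × √(704/2) = 0.23 × 18.762 = 4.315.
z_β = 4.315 − 2.576 = 1.739.
Power = Φ(1.739) = 0.959.

power ≈ 0.96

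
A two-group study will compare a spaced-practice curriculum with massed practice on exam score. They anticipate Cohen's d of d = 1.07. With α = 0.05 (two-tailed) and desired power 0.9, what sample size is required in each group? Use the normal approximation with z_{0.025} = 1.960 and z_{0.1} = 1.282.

n = 19 per group

For two independent groups with equal n: n = 2·((z_{α/2} + z_β) / d)².
z_{α/2} + z_β = 1.960 + 1.282 = 3.242.
n = 2 × (3.242 / 1.07)² = 2 × 3.030² = 2 × 9.18 = 18.4.
Round up to the next whole participant.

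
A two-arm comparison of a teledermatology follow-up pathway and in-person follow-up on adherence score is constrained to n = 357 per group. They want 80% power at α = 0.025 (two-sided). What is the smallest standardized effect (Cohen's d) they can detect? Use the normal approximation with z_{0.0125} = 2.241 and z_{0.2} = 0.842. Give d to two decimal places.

d_min ≈ 0.23

For two independent groups of n = 357 each: d_min = (z_{α/2} + z_β)·√(2/n).
z-sum = 2.241 + 0.842 = 3.083.
d_min = 3.083 × √(2/357) = 3.083 × 0.0748 = 0.231.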